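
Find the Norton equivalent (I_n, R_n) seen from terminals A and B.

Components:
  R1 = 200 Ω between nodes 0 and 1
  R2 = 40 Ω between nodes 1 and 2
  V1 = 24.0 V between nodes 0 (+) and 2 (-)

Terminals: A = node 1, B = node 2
Find the Thévenin equivalent first; then I_n = V_th/R_th and R_n = R_th.
Step 1 — V_th is the open-circuit voltage V_A - V_B (nothing connected across the terminals).
Nodal analysis, taking node 2 as the 0 V reference.
Source V1 fixes V_0 = 24 V.
KCL at each unknown node (sum of currents leaving = 0; resistances in Ω):
  Node 1: (V_1 - 24)/200 + (V_1 - 0)/40 = 0
Collecting terms: 0.03 × V_1 = 0.12  =>  V_1 = 4 V
V_th = V_1 - V_2 = 4 - 0 = 4 V
Step 2 — R_th: zero the source — replace V1 by a short circuit (node 2 merges into node 0) — and find the resistance seen between A (node 1) and B (node 0).
Reduce the network between node 1 (A) and node 0 (B) by series/parallel combination:
  Rp1 = R1 ‖ R2 (parallel, both between nodes 0 and 1) = 1/(1/200 + 1/40) = 33.33 Ω
R_th = 33.33 Ω
I_n = V_th/R_th = 4/33.33 = 0.12 A, and R_n = R_th = 33.33 Ω

Final answer: I_n = 0.12 A, R_n = 33.33 Ω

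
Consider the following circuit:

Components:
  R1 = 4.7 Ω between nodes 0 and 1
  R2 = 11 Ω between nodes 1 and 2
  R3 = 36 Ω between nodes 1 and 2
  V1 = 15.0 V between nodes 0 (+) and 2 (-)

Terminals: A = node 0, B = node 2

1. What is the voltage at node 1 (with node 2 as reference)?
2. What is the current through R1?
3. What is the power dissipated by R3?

Nodal analysis, taking node 2 as the 0 V reference.
Source V1 fixes V_0 = 15 V.
KCL at each unknown node (sum of currents leaving = 0; resistances in Ω):
  Node 1: (V_1 - 15)/4.7 + (V_1 - 0)/11 + (V_1 - 0)/36 = 0
Collecting terms: 0.3315 × V_1 = 3.191  =>  V_1 = 9.629 V
Part 1:
  Read off the nodal solution: V_1 = 9.629 V
Part 2:
  I_R1 = (V_0 - V_1)/R1 = (15 - 9.629)/4.7 = 1.143 A
  Magnitude: I_R1 = 1.143 A
Part 3:
  I_R3 = (V_1 - V_2)/R3 = (9.629 - 0)/36 = 0.2675 A
  P_R3 = I_R3² × R3 = (0.2675)² × 36 = 2.575 W

Final answers:
1. V_1 = 9.629 V
2. I_R1 = 1.143 A
3. P_R3 = 2.575 W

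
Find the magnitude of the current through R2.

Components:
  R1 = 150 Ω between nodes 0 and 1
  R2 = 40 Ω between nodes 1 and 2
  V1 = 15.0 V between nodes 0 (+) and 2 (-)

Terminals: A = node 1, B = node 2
Nodal analysis, taking node 2 as the 0 V reference.
Source V1 fixes V_0 = 15 V.
KCL at each unknown node (sum of currents leaving = 0; resistances in Ω):
  Node 1: (V_1 - 15)/150 + (V_1 - 0)/40 = 0
Collecting terms: 0.03167 × V_1 = 0.1  =>  V_1 = 3.158 V
I_R2 = (V_1 - V_2)/R2 = (3.158 - 0)/40 = 0.07895 A
|I_R2| = 0.07895 A

Final answer: |I_R2| = 0.07895 A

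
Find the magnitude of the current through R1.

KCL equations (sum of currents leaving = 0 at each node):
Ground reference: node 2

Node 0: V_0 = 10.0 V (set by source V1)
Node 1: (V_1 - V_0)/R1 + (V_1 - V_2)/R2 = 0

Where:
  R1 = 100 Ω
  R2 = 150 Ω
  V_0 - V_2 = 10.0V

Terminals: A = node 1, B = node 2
Nodal analysis, taking node 2 as the 0 V reference.
Source V1 fixes V_0 = 10 V.
KCL at each unknown node (sum of currents leaving = 0; resistances in Ω):
  Node 1: (V_1 - 10)/100 + (V_1 - 0)/150 = 0
Collecting terms: 0.01667 × V_1 = 0.1  =>  V_1 = 6 V
I_R1 = (V_0 - V_1)/R1 = (10 - 6)/100 = 0.04 A
|I_R1| = 0.04 A

Final answer: |I_R1| = 0.04 A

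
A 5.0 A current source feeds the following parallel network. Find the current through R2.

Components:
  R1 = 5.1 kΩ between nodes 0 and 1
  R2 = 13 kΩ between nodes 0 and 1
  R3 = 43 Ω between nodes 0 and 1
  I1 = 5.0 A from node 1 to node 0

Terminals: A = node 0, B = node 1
All resistors sit directly between nodes 0 and 1, so they are in parallel and share one voltage V; the full source current 5 A splits among them.
1/R_par = 1/5100 + 1/13000 + 1/43 = 0.02353 S  =>  R_par = 42.5 Ω
V = I × R_par = 5 × 42.5 = 212.5 V
I_R2 = V/R2 = 212.5/13000 = 0.01635 A

Final answer: 0.01635 A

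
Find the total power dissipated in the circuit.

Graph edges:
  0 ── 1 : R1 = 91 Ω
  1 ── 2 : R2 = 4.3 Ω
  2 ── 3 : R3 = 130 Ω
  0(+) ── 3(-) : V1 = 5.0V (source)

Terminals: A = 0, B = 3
Nodal analysis, taking node 3 as the 0 V reference.
Source V1 fixes V_0 = 5 V.
KCL at each unknown node (sum of currents leaving = 0; resistances in Ω):
  Node 1: (V_1 - 5)/91 + (V_1 - V_2)/4.3 = 0
  Node 2: (V_2 - V_1)/4.3 + (V_2 - 0)/130 = 0
Collecting terms (coefficients in siemens):
  0.2435·V_1 - 0.2326·V_2 = 0.05495
  0.2403·V_2 - 0.2326·V_1 = 0
Determinant D = (0.2435)(0.2403) - (-0.2326)(-0.2326) = 0.004429
V_1 = [(0.05495)(0.2403) - (-0.2326)(0)]/D = 2.98 V
V_2 = [(0.2435)(0) - (0.05495)(-0.2326)]/D = 2.885 V
Power in each resistor, P = (ΔV)²/R:
  P_R1 = (5 - 2.98)²/91 = 0.04482 W
  P_R2 = (2.98 - 2.885)²/4.3 = 0.002118 W
  P_R3 = (2.885 - 0)²/130 = 0.06403 W
P_total = P_R1 + P_R2 + P_R3 = 0.111 W

Final answer: 0.111 W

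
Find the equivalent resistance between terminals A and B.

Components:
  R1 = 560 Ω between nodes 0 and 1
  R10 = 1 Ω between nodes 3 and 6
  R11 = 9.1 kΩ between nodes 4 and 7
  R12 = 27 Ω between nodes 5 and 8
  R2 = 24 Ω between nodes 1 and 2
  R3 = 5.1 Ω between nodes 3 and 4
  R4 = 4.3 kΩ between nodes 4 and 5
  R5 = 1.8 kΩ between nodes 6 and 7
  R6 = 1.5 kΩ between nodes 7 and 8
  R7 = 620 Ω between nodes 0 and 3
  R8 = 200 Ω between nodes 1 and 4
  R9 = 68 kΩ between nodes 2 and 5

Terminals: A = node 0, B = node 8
The network is not a plain series/parallel combination. Inject a 1 A test current into terminal A (node 0) and return it from terminal B (node 8); then R_eq = V_A / (1 A).
Nodal analysis, taking node 8 as the 0 V reference.
Current source I_test pushes 1 A into node 0 and draws it out of node 8.
KCL at each unknown node (sum of currents leaving = 0; resistances in Ω):
  Node 0: (V_0 - V_1)/560 + (V_0 - V_3)/620 - 1 = 0
  Node 1: (V_1 - V_0)/560 + (V_1 - V_2)/24 + (V_1 - V_4)/200 = 0
  Node 2: (V_2 - V_1)/24 + (V_2 - V_5)/68000 = 0
  Node 3: (V_3 - V_0)/620 + (V_3 - V_4)/5.1 + (V_3 - V_6)/1 = 0
  Node 4: (V_4 - V_1)/200 + (V_4 - V_3)/5.1 + (V_4 - V_5)/4300 + (V_4 - V_7)/9100 = 0
  Node 5: (V_5 - V_2)/68000 + (V_5 - V_4)/4300 + (V_5 - 0)/27 = 0
  Node 6: (V_6 - V_3)/1 + (V_6 - V_7)/1800 = 0
  Node 7: (V_7 - V_4)/9100 + (V_7 - V_6)/1800 + (V_7 - 0)/1500 = 0
Collecting terms (coefficients in siemens):
  0.003399·V_0 - 0.001786·V_1 - 0.001613·V_3 = 1
  0.04845·V_1 - 0.001786·V_0 - 0.04167·V_2 - 0.005·V_4 = 0
  0.04168·V_2 - 0.04167·V_1 - 0.00001471·V_5 = 0
  1.198·V_3 - 0.001613·V_0 - 0.1961·V_4 - 1·V_6 = 0
  0.2014·V_4 - 0.005·V_1 - 0.1961·V_3 - 0.0002326·V_5 - 0.0001099·V_7 = 0
  0.03728·V_5 - 0.00001471·V_2 - 0.0002326·V_4 = 0
  1.001·V_6 - 1·V_3 - 0.0005556·V_7 = 0
  0.001332·V_7 - 0.0001099·V_4 - 0.0005556·V_6 = 0
Solving these 8 simultaneous equations (Gaussian elimination) gives:
  V_0 = 2065 V, V_1 = 1811 V, V_2 = 1811 V, V_3 = 1726 V
  V_4 = 1726 V, V_5 = 11.48 V, V_6 = 1726 V, V_7 = 862.2 V
R_eq = V_0 / 1 A = 2065 Ω = 2.065 kΩ

Final answer: 2.065 kΩ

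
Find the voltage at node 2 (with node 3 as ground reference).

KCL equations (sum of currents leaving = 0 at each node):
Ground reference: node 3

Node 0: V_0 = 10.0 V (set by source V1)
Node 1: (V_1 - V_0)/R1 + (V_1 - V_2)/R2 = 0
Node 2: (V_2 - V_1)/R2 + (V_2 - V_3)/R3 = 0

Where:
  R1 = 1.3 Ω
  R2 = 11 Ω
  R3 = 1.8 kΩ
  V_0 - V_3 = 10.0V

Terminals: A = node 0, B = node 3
Nodal analysis, taking node 3 as the 0 V reference.
Source V1 fixes V_0 = 10 V.
KCL at each unknown node (sum of currents leaving = 0; resistances in Ω):
  Node 1: (V_1 - 10)/1.3 + (V_1 - V_2)/11 = 0
  Node 2: (V_2 - V_1)/11 + (V_2 - 0)/1800 = 0
Collecting terms (coefficients in siemens):
  0.8601·V_1 - 0.09091·V_2 = 7.692
  0.09146·V_2 - 0.09091·V_1 = 0
Determinant D = (0.8601)(0.09146) - (-0.09091)(-0.09091) = 0.07041
V_1 = [(7.692)(0.09146) - (-0.09091)(0)]/D = 9.993 V
V_2 = [(0.8601)(0) - (7.692)(-0.09091)]/D = 9.932 V
The requested potential is V_2 = 9.932 V.

Final answer: V_2 = 9.932 V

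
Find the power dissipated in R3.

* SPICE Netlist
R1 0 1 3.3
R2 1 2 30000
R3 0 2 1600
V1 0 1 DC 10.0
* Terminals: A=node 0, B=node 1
Nodal analysis, taking node 1 as the 0 V reference.
Source V1 fixes V_0 = 10 V.
KCL at each unknown node (sum of currents leaving = 0; resistances in Ω):
  Node 2: (V_2 - 0)/30000 + (V_2 - 10)/1600 = 0
Collecting terms: 0.0006583 × V_2 = 0.00625  =>  V_2 = 9.494 V
I_R3 = (V_0 - V_2)/R3 = (10 - 9.494)/1600 = 0.0003165 A
P_R3 = I_R3² × R3 = (0.0003165)² × 1600 = 0.0001602 W

Final answer: 0.0001602 W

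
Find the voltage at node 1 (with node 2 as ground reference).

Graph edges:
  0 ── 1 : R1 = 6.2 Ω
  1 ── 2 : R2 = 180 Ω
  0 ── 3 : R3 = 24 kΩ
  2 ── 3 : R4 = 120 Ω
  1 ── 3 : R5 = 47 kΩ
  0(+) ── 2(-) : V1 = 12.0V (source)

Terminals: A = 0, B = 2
Nodal analysis, taking node 2 as the 0 V reference.
Source V1 fixes V_0 = 12 V.
KCL at each unknown node (sum of currents leaving = 0; resistances in Ω):
  Node 1: (V_1 - 12)/6.2 + (V_1 - 0)/180 + (V_1 - V_3)/47000 = 0
  Node 3: (V_3 - 12)/24000 + (V_3 - 0)/120 + (V_3 - V_1)/47000 = 0
Collecting terms (coefficients in siemens):
  0.1669·V_1 - 0.00002128·V_3 = 1.935
  0.008396·V_3 - 0.00002128·V_1 = 0.0005
Determinant D = (0.1669)(0.008396) - (-0.00002128)(-0.00002128) = 0.001401
V_1 = [(1.935)(0.008396) - (-0.00002128)(0.0005)]/D = 11.6 V
V_3 = [(0.1669)(0.0005) - (1.935)(-0.00002128)]/D = 0.08894 V
The requested potential is V_1 = 11.6 V.

Final answer: V_1 = 11.6 V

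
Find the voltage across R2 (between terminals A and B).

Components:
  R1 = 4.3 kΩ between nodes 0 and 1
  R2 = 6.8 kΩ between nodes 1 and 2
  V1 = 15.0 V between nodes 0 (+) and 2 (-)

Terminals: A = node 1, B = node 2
R1 and R2 are in series across V1 (node 0 → node 1 → node 2), and the output A–B is taken across R2, so this is a voltage divider.
Series current: I = V1/(R1 + R2) = 15/(4300 + 6800) = 15/11100 = 0.001351 A
V_R2 = I × R2 = V1 × R2/(R1 + R2) = 15 × 6800/11100 = 9.189 V

Final answer: 9.189 V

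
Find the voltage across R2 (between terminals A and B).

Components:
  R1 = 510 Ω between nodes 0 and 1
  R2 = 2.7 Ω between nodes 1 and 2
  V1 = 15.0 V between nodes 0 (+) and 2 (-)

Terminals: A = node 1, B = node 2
R1 and R2 are in series across V1 (node 0 → node 1 → node 2), and the output A–B is taken across R2, so this is a voltage divider.
Series current: I = V1/(R1 + R2) = 15/(510 + 2.7) = 15/512.7 = 0.02926 A
V_R2 = I × R2 = V1 × R2/(R1 + R2) = 15 × 2.7/512.7 = 0.07899 V

Final answer: 0.07899 V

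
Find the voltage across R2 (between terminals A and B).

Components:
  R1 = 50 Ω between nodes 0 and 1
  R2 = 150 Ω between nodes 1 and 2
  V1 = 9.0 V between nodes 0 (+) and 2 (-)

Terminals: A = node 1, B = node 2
R1 and R2 are in series across V1 (node 0 → node 1 → node 2), and the output A–B is taken across R2, so this is a voltage divider.
Series current: I = V1/(R1 + R2) = 9/(50 + 150) = 9/200 = 0.045 A
V_R2 = I × R2 = V1 × R2/(R1 + R2) = 9 × 150/200 = 6.75 V

Final answer: 6.75 V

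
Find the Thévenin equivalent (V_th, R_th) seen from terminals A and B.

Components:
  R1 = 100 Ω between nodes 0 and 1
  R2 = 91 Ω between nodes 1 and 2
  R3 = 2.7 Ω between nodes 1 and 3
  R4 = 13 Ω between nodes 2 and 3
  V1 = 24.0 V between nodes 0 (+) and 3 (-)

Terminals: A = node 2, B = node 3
Step 1 — V_th is the open-circuit voltage V_A - V_B (nothing connected across the terminals).
Nodal analysis, taking node 3 as the 0 V reference.
Source V1 fixes V_0 = 24 V.
KCL at each unknown node (sum of currents leaving = 0; resistances in Ω):
  Node 1: (V_1 - 24)/100 + (V_1 - V_2)/91 + (V_1 - 0)/2.7 = 0
  Node 2: (V_2 - V_1)/91 + (V_2 - 0)/13 = 0
Collecting terms (coefficients in siemens):
  0.3914·V_1 - 0.01099·V_2 = 0.24
  0.08791·V_2 - 0.01099·V_1 = 0
Determinant D = (0.3914)(0.08791) - (-0.01099)(-0.01099) = 0.03428
V_1 = [(0.24)(0.08791) - (-0.01099)(0)]/D = 0.6154 V
V_2 = [(0.3914)(0) - (0.24)(-0.01099)]/D = 0.07693 V
V_th = V_2 - V_3 = 0.07693 - 0 = 0.07693 V
Step 2 — R_th: zero the source — replace V1 by a short circuit (node 3 merges into node 0) — and find the resistance seen between A (node 2) and B (node 0).
Reduce the network between node 2 (A) and node 0 (B) by series/parallel combination:
  Rp1 = R1 ‖ R3 (parallel, both between nodes 0 and 1) = 1/(1/100 + 1/2.7) = 2.629 Ω
  Rs1 = R2 + Rp1 (series, joined only at node 1) = 91 + 2.629 = 93.63 Ω
  Rp2 = R4 ‖ Rs1 (parallel, both between nodes 0 and 2) = 1/(1/13 + 1/93.63) = 11.42 Ω
R_th = 11.42 Ω

Final answer: V_th = 0.07693 V, R_th = 11.42 Ω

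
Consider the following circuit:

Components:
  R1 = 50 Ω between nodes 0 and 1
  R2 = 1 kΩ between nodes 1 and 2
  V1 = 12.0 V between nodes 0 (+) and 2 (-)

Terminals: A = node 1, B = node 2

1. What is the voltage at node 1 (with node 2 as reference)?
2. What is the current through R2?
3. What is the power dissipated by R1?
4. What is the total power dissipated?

Nodal analysis, taking node 2 as the 0 V reference.
Source V1 fixes V_0 = 12 V.
KCL at each unknown node (sum of currents leaving = 0; resistances in Ω):
  Node 1: (V_1 - 12)/50 + (V_1 - 0)/1000 = 0
Collecting terms: 0.021 × V_1 = 0.24  =>  V_1 = 11.43 V
Part 1:
  Read off the nodal solution: V_1 = 11.43 V
Part 2:
  I_R2 = (V_1 - V_2)/R2 = (11.43 - 0)/1000 = 0.01143 A
  Magnitude: I_R2 = 0.01143 A
Part 3:
  I_R1 = (V_0 - V_1)/R1 = (12 - 11.43)/50 = 0.01143 A
  P_R1 = I_R1² × R1 = (0.01143)² × 50 = 0.006531 W
Part 4:
  Power in each resistor, P = (ΔV)²/R:
    P_R1 = (12 - 11.43)²/50 = 0.006531 W
    P_R2 = (11.43 - 0)²/1000 = 0.1306 W
  P_total = P_R1 + P_R2 = 0.1371 W

Final answers:
1. V_1 = 11.43 V
2. I_R2 = 0.01143 A
3. P_R1 = 0.006531 W
4. P_total = 0.1371 W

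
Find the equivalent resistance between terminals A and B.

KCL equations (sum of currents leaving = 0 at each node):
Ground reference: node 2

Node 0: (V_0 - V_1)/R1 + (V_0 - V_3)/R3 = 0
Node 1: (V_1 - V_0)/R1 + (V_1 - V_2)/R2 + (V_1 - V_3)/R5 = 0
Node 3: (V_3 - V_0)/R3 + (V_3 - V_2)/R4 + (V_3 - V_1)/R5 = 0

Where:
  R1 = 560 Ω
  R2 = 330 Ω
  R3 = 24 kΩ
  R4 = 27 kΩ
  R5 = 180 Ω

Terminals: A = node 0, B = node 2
The network is not a plain series/parallel combination. Inject a 1 A test current into terminal A (node 0) and return it from terminal B (node 2); then R_eq = V_A / (1 A).
Nodal analysis, taking node 2 as the 0 V reference.
Current source I_test pushes 1 A into node 0 and draws it out of node 2.
KCL at each unknown node (sum of currents leaving = 0; resistances in Ω):
  Node 0: (V_0 - V_1)/560 + (V_0 - V_3)/24000 - 1 = 0
  Node 1: (V_1 - V_0)/560 + (V_1 - 0)/330 + (V_1 - V_3)/180 = 0
  Node 3: (V_3 - V_0)/24000 + (V_3 - V_1)/180 + (V_3 - 0)/27000 = 0
Collecting terms (coefficients in siemens):
  0.001827·V_0 - 0.001786·V_1 - 0.00004167·V_3 = 1
  0.01037·V_1 - 0.001786·V_0 - 0.005556·V_3 = 0
  0.005634·V_3 - 0.00004167·V_0 - 0.005556·V_1 = 0
Solving these 3 simultaneous equations (Gaussian elimination) gives:
  V_0 = 873.3 V, V_1 = 326 V, V_3 = 327.9 V
R_eq = V_0 / 1 A = 873.3 Ω

Final answer: 873.3 Ω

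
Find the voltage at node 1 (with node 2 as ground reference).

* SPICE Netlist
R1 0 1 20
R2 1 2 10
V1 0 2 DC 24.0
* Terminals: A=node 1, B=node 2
Nodal analysis, taking node 2 as the 0 V reference.
Source V1 fixes V_0 = 24 V.
KCL at each unknown node (sum of currents leaving = 0; resistances in Ω):
  Node 1: (V_1 - 24)/20 + (V_1 - 0)/10 = 0
Collecting terms: 0.15 × V_1 = 1.2  =>  V_1 = 8 V
The requested potential is V_1 = 8 V.

Final answer: V_1 = 8 V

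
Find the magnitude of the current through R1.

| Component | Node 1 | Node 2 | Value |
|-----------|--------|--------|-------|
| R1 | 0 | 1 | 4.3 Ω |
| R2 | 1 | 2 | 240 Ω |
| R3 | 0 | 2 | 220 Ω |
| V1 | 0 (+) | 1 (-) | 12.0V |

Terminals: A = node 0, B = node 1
Nodal analysis, taking node 1 as the 0 V reference.
Source V1 fixes V_0 = 12 V.
KCL at each unknown node (sum of currents leaving = 0; resistances in Ω):
  Node 2: (V_2 - 0)/240 + (V_2 - 12)/220 = 0
Collecting terms: 0.008712 × V_2 = 0.05455  =>  V_2 = 6.261 V
I_R1 = (V_0 - V_1)/R1 = (12 - 0)/4.3 = 2.791 A
|I_R1| = 2.791 A

Final answer: |I_R1| = 2.791 A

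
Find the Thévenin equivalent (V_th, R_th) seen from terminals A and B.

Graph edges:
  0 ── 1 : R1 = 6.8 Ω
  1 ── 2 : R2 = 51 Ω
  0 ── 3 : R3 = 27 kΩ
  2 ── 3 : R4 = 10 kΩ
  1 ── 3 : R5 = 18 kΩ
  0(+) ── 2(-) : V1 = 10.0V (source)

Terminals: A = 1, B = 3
Step 1 — V_th is the open-circuit voltage V_A - V_B (nothing connected across the terminals).
Nodal analysis, taking node 2 as the 0 V reference.
Source V1 fixes V_0 = 10 V.
KCL at each unknown node (sum of currents leaving = 0; resistances in Ω):
  Node 1: (V_1 - 10)/6.8 + (V_1 - 0)/51 + (V_1 - V_3)/18000 = 0
  Node 3: (V_3 - 10)/27000 + (V_3 - 0)/10000 + (V_3 - V_1)/18000 = 0
Collecting terms (coefficients in siemens):
  0.1667·V_1 - 0.00005556·V_3 = 1.471
  0.0001926·V_3 - 0.00005556·V_1 = 0.0003704
Determinant D = (0.1667)(0.0001926) - (-0.00005556)(-0.00005556) = 0.00003211
V_1 = [(1.471)(0.0001926) - (-0.00005556)(0.0003704)]/D = 8.822 V
V_3 = [(0.1667)(0.0003704) - (1.471)(-0.00005556)]/D = 4.468 V
V_th = V_1 - V_3 = 8.822 - 4.468 = 4.354 V
Step 2 — R_th: zero the source — replace V1 by a short circuit (node 2 merges into node 0) — and find the resistance seen between A (node 1) and B (node 3).
Reduce the network between node 1 (A) and node 3 (B) by series/parallel combination:
  Rp1 = R1 ‖ R2 (parallel, both between nodes 0 and 1) = 1/(1/6.8 + 1/51) = 6 Ω
  Rp2 = R3 ‖ R4 (parallel, both between nodes 0 and 3) = 1/(1/27000 + 1/10000) = 7297 Ω
  Rs1 = Rp1 + Rp2 (series, joined only at node 0) = 6 + 7297 = 7303 Ω
  Rp3 = R5 ‖ Rs1 (parallel, both between nodes 1 and 3) = 1/(1/18000 + 1/7303) = 5195 Ω
R_th = 5.195 kΩ

Final answer: V_th = 4.354 V, R_th = 5.195 kΩ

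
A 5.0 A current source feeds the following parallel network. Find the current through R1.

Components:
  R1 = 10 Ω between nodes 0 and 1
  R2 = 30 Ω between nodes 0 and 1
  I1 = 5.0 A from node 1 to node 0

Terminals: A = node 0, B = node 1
All resistors sit directly between nodes 0 and 1, so they are in parallel and share one voltage V; the full source current 5 A splits among them.
1/R_par = 1/10 + 1/30 = 0.1333 S  =>  R_par = 7.5 Ω
V = I × R_par = 5 × 7.5 = 37.5 V
I_R1 = V/R1 = 37.5/10 = 3.75 A

Final answer: 3.75 A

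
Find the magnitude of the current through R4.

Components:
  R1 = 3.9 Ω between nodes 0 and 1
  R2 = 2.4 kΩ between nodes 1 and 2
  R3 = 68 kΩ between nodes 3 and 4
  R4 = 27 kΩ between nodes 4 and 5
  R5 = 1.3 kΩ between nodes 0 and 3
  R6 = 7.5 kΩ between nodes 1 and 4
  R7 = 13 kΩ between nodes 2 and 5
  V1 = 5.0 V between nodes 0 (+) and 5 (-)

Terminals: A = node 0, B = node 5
Nodal analysis, taking node 5 as the 0 V reference.
Source V1 fixes V_0 = 5 V.
KCL at each unknown node (sum of currents leaving = 0; resistances in Ω):
  Node 1: (V_1 - 5)/3.9 + (V_1 - V_2)/2400 + (V_1 - V_4)/7500 = 0
  Node 2: (V_2 - V_1)/2400 + (V_2 - 0)/13000 = 0
  Node 3: (V_3 - V_4)/68000 + (V_3 - 5)/1300 = 0
  Node 4: (V_4 - V_3)/68000 + (V_4 - 0)/27000 + (V_4 - V_1)/7500 = 0
Collecting terms (coefficients in siemens):
  0.257·V_1 - 0.0004167·V_2 - 0.0001333·V_4 = 1.282
  0.0004936·V_2 - 0.0004167·V_1 = 0
  0.0007839·V_3 - 0.00001471·V_4 = 0.003846
  0.0001851·V_4 - 0.0001333·V_1 - 0.00001471·V_3 = 0
Solving these 4 simultaneous equations (Gaussian elimination) gives:
  V_1 = 4.998 V, V_2 = 4.219 V, V_3 = 4.981 V, V_4 = 3.997 V
I_R4 = (V_4 - V_5)/R4 = (3.997 - 0)/27000 = 0.000148 A
|I_R4| = 0.000148 A

Final answer: |I_R4| = 0.000148 A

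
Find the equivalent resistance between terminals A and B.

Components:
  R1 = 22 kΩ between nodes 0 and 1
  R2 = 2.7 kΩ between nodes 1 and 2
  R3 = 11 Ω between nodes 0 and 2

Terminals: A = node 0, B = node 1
Reduce the network between node 0 (A) and node 1 (B) by series/parallel combination:
  Rs1 = R3 + R2 (series, joined only at node 2) = 11 + 2700 = 2711 Ω
  Rp1 = R1 ‖ Rs1 (parallel, both between nodes 0 and 1) = 1/(1/22000 + 1/2711) = 2414 Ω
R_eq = 2.414 kΩ

Final answer: 2.414 kΩ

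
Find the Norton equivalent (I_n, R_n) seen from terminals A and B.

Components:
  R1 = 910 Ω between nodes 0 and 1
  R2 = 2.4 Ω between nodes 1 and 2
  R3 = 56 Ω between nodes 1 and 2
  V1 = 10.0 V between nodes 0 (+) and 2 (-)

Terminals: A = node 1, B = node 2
Find the Thévenin equivalent first; then I_n = V_th/R_th and R_n = R_th.
Step 1 — V_th is the open-circuit voltage V_A - V_B (nothing connected across the terminals).
Nodal analysis, taking node 2 as the 0 V reference.
Source V1 fixes V_0 = 10 V.
KCL at each unknown node (sum of currents leaving = 0; resistances in Ω):
  Node 1: (V_1 - 10)/910 + (V_1 - 0)/2.4 + (V_1 - 0)/56 = 0
Collecting terms: 0.4356 × V_1 = 0.01099  =>  V_1 = 0.02523 V
V_th = V_1 - V_2 = 0.02523 - 0 = 0.02523 V
Step 2 — R_th: zero the source — replace V1 by a short circuit (node 2 merges into node 0) — and find the resistance seen between A (node 1) and B (node 0).
Reduce the network between node 1 (A) and node 0 (B) by series/parallel combination:
  Rp1 = R1 ‖ R2 ‖ R3 (parallel, all between nodes 0 and 1) = 1/(1/910 + 1/2.4 + 1/56) = 2.296 Ω
R_th = 2.296 Ω
I_n = V_th/R_th = 0.02523/2.296 = 0.01099 A, and R_n = R_th = 2.296 Ω

Final answer: I_n = 0.01099 A, R_n = 2.296 Ω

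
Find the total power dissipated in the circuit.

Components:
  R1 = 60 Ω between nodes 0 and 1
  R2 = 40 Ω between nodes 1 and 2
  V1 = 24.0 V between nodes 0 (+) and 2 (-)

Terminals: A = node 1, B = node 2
Nodal analysis, taking node 2 as the 0 V reference.
Source V1 fixes V_0 = 24 V.
KCL at each unknown node (sum of currents leaving = 0; resistances in Ω):
  Node 1: (V_1 - 24)/60 + (V_1 - 0)/40 = 0
Collecting terms: 0.04167 × V_1 = 0.4  =>  V_1 = 9.6 V
Power in each resistor, P = (ΔV)²/R:
  P_R1 = (24 - 9.6)²/60 = 3.456 W
  P_R2 = (9.6 - 0)²/40 = 2.304 W
P_total = P_R1 + P_R2 = 5.76 W

Final answer: 5.76 W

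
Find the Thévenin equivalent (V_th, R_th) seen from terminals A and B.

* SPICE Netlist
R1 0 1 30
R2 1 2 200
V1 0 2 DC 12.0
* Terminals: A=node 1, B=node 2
Step 1 — V_th is the open-circuit voltage V_A - V_B (nothing connected across the terminals).
Nodal analysis, taking node 2 as the 0 V reference.
Source V1 fixes V_0 = 12 V.
KCL at each unknown node (sum of currents leaving = 0; resistances in Ω):
  Node 1: (V_1 - 12)/30 + (V_1 - 0)/200 = 0
Collecting terms: 0.03833 × V_1 = 0.4  =>  V_1 = 10.43 V
V_th = V_1 - V_2 = 10.43 - 0 = 10.43 V
Step 2 — R_th: zero the source — replace V1 by a short circuit (node 2 merges into node 0) — and find the resistance seen between A (node 1) and B (node 0).
Reduce the network between node 1 (A) and node 0 (B) by series/parallel combination:
  Rp1 = R1 ‖ R2 (parallel, both between nodes 0 and 1) = 1/(1/30 + 1/200) = 26.09 Ω
R_th = 26.09 Ω

Final answer: V_th = 10.43 V, R_th = 26.09 Ω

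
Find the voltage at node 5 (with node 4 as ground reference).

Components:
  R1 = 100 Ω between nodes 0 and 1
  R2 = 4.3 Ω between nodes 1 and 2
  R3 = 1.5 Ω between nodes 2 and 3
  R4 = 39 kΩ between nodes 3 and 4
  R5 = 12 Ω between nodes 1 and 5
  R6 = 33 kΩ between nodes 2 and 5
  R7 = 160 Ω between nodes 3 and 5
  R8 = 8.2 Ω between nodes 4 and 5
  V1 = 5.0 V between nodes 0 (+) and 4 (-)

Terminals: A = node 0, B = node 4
Nodal analysis, taking node 4 as the 0 V reference.
Source V1 fixes V_0 = 5 V.
KCL at each unknown node (sum of currents leaving = 0; resistances in Ω):
  Node 1: (V_1 - 5)/100 + (V_1 - V_2)/4.3 + (V_1 - V_5)/12 = 0
  Node 2: (V_2 - V_1)/4.3 + (V_2 - V_3)/1.5 + (V_2 - V_5)/33000 = 0
  Node 3: (V_3 - V_2)/1.5 + (V_3 - 0)/39000 + (V_3 - V_5)/160 = 0
  Node 5: (V_5 - V_1)/12 + (V_5 - V_2)/33000 + (V_5 - V_3)/160 + (V_5 - 0)/8.2 = 0
Collecting terms (coefficients in siemens):
  0.3259·V_1 - 0.2326·V_2 - 0.08333·V_5 = 0.05
  0.8993·V_2 - 0.2326·V_1 - 0.6667·V_3 - 0.0000303·V_5 = 0
  0.6729·V_3 - 0.6667·V_2 - 0.00625·V_5 = 0
  0.2116·V_5 - 0.08333·V_1 - 0.0000303·V_2 - 0.00625·V_3 = 0
Solving these 4 simultaneous equations (Gaussian elimination) gives:
  V_1 = 0.8116 V, V_2 = 0.7993 V, V_3 = 0.795 V, V_5 = 0.3433 V
The requested potential is V_5 = 0.3433 V.

Final answer: V_5 = 0.3433 V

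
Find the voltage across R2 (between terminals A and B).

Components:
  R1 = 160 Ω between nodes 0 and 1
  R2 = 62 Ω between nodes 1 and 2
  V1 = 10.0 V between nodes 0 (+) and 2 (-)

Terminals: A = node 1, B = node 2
R1 and R2 are in series across V1 (node 0 → node 1 → node 2), and the output A–B is taken across R2, so this is a voltage divider.
Series current: I = V1/(R1 + R2) = 10/(160 + 62) = 10/222 = 0.04505 A
V_R2 = I × R2 = V1 × R2/(R1 + R2) = 10 × 62/222 = 2.793 V

Final answer: 2.793 V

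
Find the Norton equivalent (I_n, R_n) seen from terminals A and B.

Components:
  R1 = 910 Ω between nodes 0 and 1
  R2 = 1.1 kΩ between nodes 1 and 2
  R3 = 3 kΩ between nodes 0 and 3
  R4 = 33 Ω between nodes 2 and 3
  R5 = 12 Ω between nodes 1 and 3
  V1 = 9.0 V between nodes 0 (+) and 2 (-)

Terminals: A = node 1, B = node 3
Find the Thévenin equivalent first; then I_n = V_th/R_th and R_n = R_th.
Step 1 — V_th is the open-circuit voltage V_A - V_B (nothing connected across the terminals).
Nodal analysis, taking node 2 as the 0 V reference.
Source V1 fixes V_0 = 9 V.
KCL at each unknown node (sum of currents leaving = 0; resistances in Ω):
  Node 1: (V_1 - 9)/910 + (V_1 - 0)/1100 + (V_1 - V_3)/12 = 0
  Node 3: (V_3 - 9)/3000 + (V_3 - 0)/33 + (V_3 - V_1)/12 = 0
Collecting terms (coefficients in siemens):
  0.08534·V_1 - 0.08333·V_3 = 0.00989
  0.114·V_3 - 0.08333·V_1 = 0.003
Determinant D = (0.08534)(0.114) - (-0.08333)(-0.08333) = 0.002782
V_1 = [(0.00989)(0.114) - (-0.08333)(0.003)]/D = 0.4951 V
V_3 = [(0.08534)(0.003) - (0.00989)(-0.08333)]/D = 0.3883 V
V_th = V_1 - V_3 = 0.4951 - 0.3883 = 0.1068 V
Step 2 — R_th: zero the source — replace V1 by a short circuit (node 2 merges into node 0) — and find the resistance seen between A (node 1) and B (node 3).
Reduce the network between node 1 (A) and node 3 (B) by series/parallel combination:
  Rp1 = R1 ‖ R2 (parallel, both between nodes 0 and 1) = 1/(1/910 + 1/1100) = 498 Ω
  Rp2 = R3 ‖ R4 (parallel, both between nodes 0 and 3) = 1/(1/3000 + 1/33) = 32.64 Ω
  Rs1 = Rp1 + Rp2 (series, joined only at node 0) = 498 + 32.64 = 530.7 Ω
  Rp3 = R5 ‖ Rs1 (parallel, both between nodes 1 and 3) = 1/(1/12 + 1/530.7) = 11.73 Ω
R_th = 11.73 Ω
I_n = V_th/R_th = 0.1068/11.73 = 0.009097 A, and R_n = R_th = 11.73 Ω

Final answer: I_n = 0.009097 A, R_n = 11.73 Ω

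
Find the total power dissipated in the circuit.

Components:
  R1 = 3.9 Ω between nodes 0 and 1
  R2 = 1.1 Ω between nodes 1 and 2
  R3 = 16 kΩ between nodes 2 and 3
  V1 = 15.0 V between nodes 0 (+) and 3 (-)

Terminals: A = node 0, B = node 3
Nodal analysis, taking node 3 as the 0 V reference.
Source V1 fixes V_0 = 15 V.
KCL at each unknown node (sum of currents leaving = 0; resistances in Ω):
  Node 1: (V_1 - 15)/3.9 + (V_1 - V_2)/1.1 = 0
  Node 2: (V_2 - V_1)/1.1 + (V_2 - 0)/16000 = 0
Collecting terms (coefficients in siemens):
  1.166·V_1 - 0.9091·V_2 = 3.846
  0.9092·V_2 - 0.9091·V_1 = 0
Determinant D = (1.166)(0.9092) - (-0.9091)(-0.9091) = 0.2332
V_1 = [(3.846)(0.9092) - (-0.9091)(0)]/D = 15 V
V_2 = [(1.166)(0) - (3.846)(-0.9091)]/D = 15 V
Power in each resistor, P = (ΔV)²/R:
  P_R1 = (15 - 15)²/3.9 = 0.000003426 W
  P_R2 = (15 - 15)²/1.1 = 0.0000009662 W
  P_R3 = (15 - 0)²/16000 = 0.01405 W
P_total = P_R1 + P_R2 + P_R3 = 0.01406 W

Final answer: 0.01406 W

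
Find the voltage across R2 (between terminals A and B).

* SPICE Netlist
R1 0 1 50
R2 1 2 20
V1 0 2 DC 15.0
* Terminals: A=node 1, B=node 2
R1 and R2 are in series across V1 (node 0 → node 1 → node 2), and the output A–B is taken across R2, so this is a voltage divider.
Series current: I = V1/(R1 + R2) = 15/(50 + 20) = 15/70 = 0.2143 A
V_R2 = I × R2 = V1 × R2/(R1 + R2) = 15 × 20/70 = 4.286 V

Final answer: 4.286 V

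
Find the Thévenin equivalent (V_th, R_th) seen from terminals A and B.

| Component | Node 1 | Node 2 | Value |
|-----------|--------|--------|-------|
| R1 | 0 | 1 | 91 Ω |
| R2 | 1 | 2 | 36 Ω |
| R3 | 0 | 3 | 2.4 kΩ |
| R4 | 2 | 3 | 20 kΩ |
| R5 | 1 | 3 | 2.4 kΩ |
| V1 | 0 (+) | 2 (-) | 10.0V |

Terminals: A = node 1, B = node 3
Step 1 — V_th is the open-circuit voltage V_A - V_B (nothing connected across the terminals).
Nodal analysis, taking node 2 as the 0 V reference.
Source V1 fixes V_0 = 10 V.
KCL at each unknown node (sum of currents leaving = 0; resistances in Ω):
  Node 1: (V_1 - 10)/91 + (V_1 - 0)/36 + (V_1 - V_3)/2400 = 0
  Node 3: (V_3 - 10)/2400 + (V_3 - 0)/20000 + (V_3 - V_1)/2400 = 0
Collecting terms (coefficients in siemens):
  0.03918·V_1 - 0.0004167·V_3 = 0.1099
  0.0008833·V_3 - 0.0004167·V_1 = 0.004167
Determinant D = (0.03918)(0.0008833) - (-0.0004167)(-0.0004167) = 0.00003444
V_1 = [(0.1099)(0.0008833) - (-0.0004167)(0.004167)]/D = 2.869 V
V_3 = [(0.03918)(0.004167) - (0.1099)(-0.0004167)]/D = 6.07 V
V_th = V_1 - V_3 = 2.869 - 6.07 = -3.201 V
Step 2 — R_th: zero the source — replace V1 by a short circuit (node 2 merges into node 0) — and find the resistance seen between A (node 1) and B (node 3).
Reduce the network between node 1 (A) and node 3 (B) by series/parallel combination:
  Rp1 = R1 ‖ R2 (parallel, both between nodes 0 and 1) = 1/(1/91 + 1/36) = 25.8 Ω
  Rp2 = R3 ‖ R4 (parallel, both between nodes 0 and 3) = 1/(1/2400 + 1/20000) = 2143 Ω
  Rs1 = Rp1 + Rp2 (series, joined only at node 0) = 25.8 + 2143 = 2169 Ω
  Rp3 = R5 ‖ Rs1 (parallel, both between nodes 1 and 3) = 1/(1/2400 + 1/2169) = 1139 Ω
R_th = 1.139 kΩ

Final answer: V_th = -3.201 V, R_th = 1.139 kΩ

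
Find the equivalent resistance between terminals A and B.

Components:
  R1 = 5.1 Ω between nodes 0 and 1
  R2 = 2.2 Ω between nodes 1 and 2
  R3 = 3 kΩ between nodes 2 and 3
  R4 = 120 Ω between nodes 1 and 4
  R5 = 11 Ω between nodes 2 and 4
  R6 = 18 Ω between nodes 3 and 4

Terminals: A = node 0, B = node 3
The network is not a plain series/parallel combination. Inject a 1 A test current into terminal A (node 0) and return it from terminal B (node 3); then R_eq = V_A / (1 A).
Nodal analysis, taking node 3 as the 0 V reference.
Current source I_test pushes 1 A into node 0 and draws it out of node 3.
KCL at each unknown node (sum of currents leaving = 0; resistances in Ω):
  Node 0: (V_0 - V_1)/5.1 - 1 = 0
  Node 1: (V_1 - V_0)/5.1 + (V_1 - V_2)/2.2 + (V_1 - V_4)/120 = 0
  Node 2: (V_2 - V_1)/2.2 + (V_2 - 0)/3000 + (V_2 - V_4)/11 = 0
  Node 4: (V_4 - V_1)/120 + (V_4 - V_2)/11 + (V_4 - 0)/18 = 0
Collecting terms (coefficients in siemens):
  0.1961·V_0 - 0.1961·V_1 = 1
  0.659·V_1 - 0.1961·V_0 - 0.4545·V_2 - 0.008333·V_4 = 0
  0.5458·V_2 - 0.4545·V_1 - 0.09091·V_4 = 0
  0.1548·V_4 - 0.008333·V_1 - 0.09091·V_2 = 0
Solving these 4 simultaneous equations (Gaussian elimination) gives:
  V_0 = 34.73 V, V_1 = 29.63 V, V_2 = 27.65 V, V_4 = 17.83 V
R_eq = V_0 / 1 A = 34.73 Ω

Final answer: 34.73 Ω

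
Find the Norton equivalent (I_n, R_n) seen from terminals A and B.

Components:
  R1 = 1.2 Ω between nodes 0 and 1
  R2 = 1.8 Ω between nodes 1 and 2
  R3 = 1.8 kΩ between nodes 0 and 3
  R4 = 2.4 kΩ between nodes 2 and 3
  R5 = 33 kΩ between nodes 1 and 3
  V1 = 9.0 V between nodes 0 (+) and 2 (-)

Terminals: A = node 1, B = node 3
Find the Thévenin equivalent first; then I_n = V_th/R_th and R_n = R_th.
Step 1 — V_th is the open-circuit voltage V_A - V_B (nothing connected across the terminals).
Nodal analysis, taking node 2 as the 0 V reference.
Source V1 fixes V_0 = 9 V.
KCL at each unknown node (sum of currents leaving = 0; resistances in Ω):
  Node 1: (V_1 - 9)/1.2 + (V_1 - 0)/1.8 + (V_1 - V_3)/33000 = 0
  Node 3: (V_3 - 9)/1800 + (V_3 - 0)/2400 + (V_3 - V_1)/33000 = 0
Collecting terms (coefficients in siemens):
  1.389·V_1 - 0.0000303·V_3 = 7.5
  0.001003·V_3 - 0.0000303·V_1 = 0.005
Determinant D = (1.389)(0.001003) - (-0.0000303)(-0.0000303) = 0.001392
V_1 = [(7.5)(0.001003) - (-0.0000303)(0.005)]/D = 5.4 V
V_3 = [(1.389)(0.005) - (7.5)(-0.0000303)]/D = 5.151 V
V_th = V_1 - V_3 = 5.4 - 5.151 = 0.2494 V
Step 2 — R_th: zero the source — replace V1 by a short circuit (node 2 merges into node 0) — and find the resistance seen between A (node 1) and B (node 3).
Reduce the network between node 1 (A) and node 3 (B) by series/parallel combination:
  Rp1 = R1 ‖ R2 (parallel, both between nodes 0 and 1) = 1/(1/1.2 + 1/1.8) = 0.72 Ω
  Rp2 = R3 ‖ R4 (parallel, both between nodes 0 and 3) = 1/(1/1800 + 1/2400) = 1029 Ω
  Rs1 = Rp1 + Rp2 (series, joined only at node 0) = 0.72 + 1029 = 1029 Ω
  Rp3 = R5 ‖ Rs1 (parallel, both between nodes 1 and 3) = 1/(1/33000 + 1/1029) = 998.2 Ω
R_th = 998.2 Ω
I_n = V_th/R_th = 0.2494/998.2 = 0.0002498 A, and R_n = R_th = 998.2 Ω

Final answer: I_n = 0.0002498 A, R_n = 998.2 Ω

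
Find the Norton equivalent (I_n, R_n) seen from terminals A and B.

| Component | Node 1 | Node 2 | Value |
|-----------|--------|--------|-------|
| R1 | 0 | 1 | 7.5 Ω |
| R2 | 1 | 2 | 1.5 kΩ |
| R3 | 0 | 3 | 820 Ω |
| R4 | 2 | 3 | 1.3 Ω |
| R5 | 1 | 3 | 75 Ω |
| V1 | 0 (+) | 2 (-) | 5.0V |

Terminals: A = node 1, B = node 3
Find the Thévenin equivalent first; then I_n = V_th/R_th and R_n = R_th.
Step 1 — V_th is the open-circuit voltage V_A - V_B (nothing connected across the terminals).
Nodal analysis, taking node 2 as the 0 V reference.
Source V1 fixes V_0 = 5 V.
KCL at each unknown node (sum of currents leaving = 0; resistances in Ω):
  Node 1: (V_1 - 5)/7.5 + (V_1 - 0)/1500 + (V_1 - V_3)/75 = 0
  Node 3: (V_3 - 5)/820 + (V_3 - 0)/1.3 + (V_3 - V_1)/75 = 0
Collecting terms (coefficients in siemens):
  0.1473·V_1 - 0.01333·V_3 = 0.6667
  0.7838·V_3 - 0.01333·V_1 = 0.006098
Determinant D = (0.1473)(0.7838) - (-0.01333)(-0.01333) = 0.1153
V_1 = [(0.6667)(0.7838) - (-0.01333)(0.006098)]/D = 4.533 V
V_3 = [(0.1473)(0.006098) - (0.6667)(-0.01333)]/D = 0.08489 V
V_th = V_1 - V_3 = 4.533 - 0.08489 = 4.448 V
Step 2 — R_th: zero the source — replace V1 by a short circuit (node 2 merges into node 0) — and find the resistance seen between A (node 1) and B (node 3).
Reduce the network between node 1 (A) and node 3 (B) by series/parallel combination:
  Rp1 = R1 ‖ R2 (parallel, both between nodes 0 and 1) = 1/(1/7.5 + 1/1500) = 7.463 Ω
  Rp2 = R3 ‖ R4 (parallel, both between nodes 0 and 3) = 1/(1/820 + 1/1.3) = 1.298 Ω
  Rs1 = Rp1 + Rp2 (series, joined only at node 0) = 7.463 + 1.298 = 8.761 Ω
  Rp3 = R5 ‖ Rs1 (parallel, both between nodes 1 and 3) = 1/(1/75 + 1/8.761) = 7.844 Ω
R_th = 7.844 Ω
I_n = V_th/R_th = 4.448/7.844 = 0.567 A, and R_n = R_th = 7.844 Ω

Final answer: I_n = 0.567 A, R_n = 7.844 Ω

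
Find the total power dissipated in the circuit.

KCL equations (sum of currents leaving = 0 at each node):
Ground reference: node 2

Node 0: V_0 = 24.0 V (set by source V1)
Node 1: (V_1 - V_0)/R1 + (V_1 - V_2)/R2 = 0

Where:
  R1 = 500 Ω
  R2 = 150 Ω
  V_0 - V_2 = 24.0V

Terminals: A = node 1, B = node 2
Nodal analysis, taking node 2 as the 0 V reference.
Source V1 fixes V_0 = 24 V.
KCL at each unknown node (sum of currents leaving = 0; resistances in Ω):
  Node 1: (V_1 - 24)/500 + (V_1 - 0)/150 = 0
Collecting terms: 0.008667 × V_1 = 0.048  =>  V_1 = 5.538 V
Power in each resistor, P = (ΔV)²/R:
  P_R1 = (24 - 5.538)²/500 = 0.6817 W
  P_R2 = (5.538 - 0)²/150 = 0.2045 W
P_total = P_R1 + P_R2 = 0.8862 W

Final answer: 0.8862 W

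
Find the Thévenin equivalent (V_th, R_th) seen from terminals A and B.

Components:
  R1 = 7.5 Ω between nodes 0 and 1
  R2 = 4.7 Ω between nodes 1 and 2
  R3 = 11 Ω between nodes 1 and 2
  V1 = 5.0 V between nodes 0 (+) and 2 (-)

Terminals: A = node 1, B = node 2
Step 1 — V_th is the open-circuit voltage V_A - V_B (nothing connected across the terminals).
Nodal analysis, taking node 2 as the 0 V reference.
Source V1 fixes V_0 = 5 V.
KCL at each unknown node (sum of currents leaving = 0; resistances in Ω):
  Node 1: (V_1 - 5)/7.5 + (V_1 - 0)/4.7 + (V_1 - 0)/11 = 0
Collecting terms: 0.437 × V_1 = 0.6667  =>  V_1 = 1.526 V
V_th = V_1 - V_2 = 1.526 - 0 = 1.526 V
Step 2 — R_th: zero the source — replace V1 by a short circuit (node 2 merges into node 0) — and find the resistance seen between A (node 1) and B (node 0).
Reduce the network between node 1 (A) and node 0 (B) by series/parallel combination:
  Rp1 = R1 ‖ R2 ‖ R3 (parallel, all between nodes 0 and 1) = 1/(1/7.5 + 1/4.7 + 1/11) = 2.288 Ω
R_th = 2.288 Ω

Final answer: V_th = 1.526 V, R_th = 2.288 Ω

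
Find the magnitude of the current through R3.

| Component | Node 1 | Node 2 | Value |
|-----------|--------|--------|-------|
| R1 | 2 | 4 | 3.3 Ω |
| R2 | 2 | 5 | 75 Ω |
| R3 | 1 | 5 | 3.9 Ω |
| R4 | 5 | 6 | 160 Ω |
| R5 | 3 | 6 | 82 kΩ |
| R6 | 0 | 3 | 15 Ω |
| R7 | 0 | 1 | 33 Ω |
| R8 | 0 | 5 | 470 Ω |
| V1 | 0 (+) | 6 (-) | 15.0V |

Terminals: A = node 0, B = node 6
Nodal analysis, taking node 6 as the 0 V reference.
Source V1 fixes V_0 = 15 V.
KCL at each unknown node (sum of currents leaving = 0; resistances in Ω):
  Node 1: (V_1 - V_5)/3.9 + (V_1 - 15)/33 = 0
  Node 2: (V_2 - V_4)/3.3 + (V_2 - V_5)/75 = 0
  Node 3: (V_3 - 0)/82000 + (V_3 - 15)/15 = 0
  Node 4: (V_4 - V_2)/3.3 = 0
  Node 5: (V_5 - V_2)/75 + (V_5 - V_1)/3.9 + (V_5 - 0)/160 + (V_5 - 15)/470 = 0
Collecting terms (coefficients in siemens):
  0.2867·V_1 - 0.2564·V_5 = 0.4545
  0.3164·V_2 - 0.303·V_4 - 0.01333·V_5 = 0
  0.06668·V_3 = 1
  0.303·V_4 - 0.303·V_2 = 0
  0.2781·V_5 - 0.2564·V_1 - 0.01333·V_2 = 0.03191
Solving these 5 simultaneous equations (Gaussian elimination) gives:
  V_1 = 12.64 V, V_2 = 12.36 V, V_3 = 15 V, V_4 = 12.36 V
  V_5 = 12.36 V
I_R3 = (V_1 - V_5)/R3 = (12.64 - 12.36)/3.9 = 0.07161 A
|I_R3| = 0.07161 A

Final answer: |I_R3| = 0.07161 A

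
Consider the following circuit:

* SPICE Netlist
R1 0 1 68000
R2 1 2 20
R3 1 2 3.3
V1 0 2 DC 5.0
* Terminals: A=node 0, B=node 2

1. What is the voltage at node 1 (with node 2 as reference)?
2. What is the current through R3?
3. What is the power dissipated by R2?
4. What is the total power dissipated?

Nodal analysis, taking node 2 as the 0 V reference.
Source V1 fixes V_0 = 5 V.
KCL at each unknown node (sum of currents leaving = 0; resistances in Ω):
  Node 1: (V_1 - 5)/68000 + (V_1 - 0)/20 + (V_1 - 0)/3.3 = 0
Collecting terms: 0.353 × V_1 = 0.00007353  =>  V_1 = 0.0002083 V
Part 1:
  Read off the nodal solution: V_1 = 0.0002083 V
Part 2:
  I_R3 = (V_1 - V_2)/R3 = (0.0002083 - 0)/3.3 = 0.00006311 A
  Magnitude: I_R3 = 0.00006311 A
Part 3:
  I_R2 = (V_1 - V_2)/R2 = (0.0002083 - 0)/20 = 0.00001041 A
  P_R2 = I_R2² × R2 = (0.00001041)² × 20 = 0.000000002169 W
Part 4:
  Power in each resistor, P = (ΔV)²/R:
    P_R1 = (5 - 0.0002083)²/68000 = 0.0003676 W
    P_R2 = (0.0002083 - 0)²/20 = 0.000000002169 W
    P_R3 = (0.0002083 - 0)²/3.3 = 0.00000001314 W
  P_total = P_R1 + P_R2 + P_R3 = 0.0003676 W

Final answers:
1. V_1 = 0.0002083 V
2. I_R3 = 6.311e-05 A
3. P_R2 = 2.169e-09 W
4. P_total = 0.0003676 W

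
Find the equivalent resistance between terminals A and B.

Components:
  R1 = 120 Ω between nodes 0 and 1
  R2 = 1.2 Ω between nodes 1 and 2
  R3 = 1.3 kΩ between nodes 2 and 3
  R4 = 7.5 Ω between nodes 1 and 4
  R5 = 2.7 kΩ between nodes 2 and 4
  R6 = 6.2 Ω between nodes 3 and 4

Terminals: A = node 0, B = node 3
The network is not a plain series/parallel combination. Inject a 1 A test current into terminal A (node 0) and return it from terminal B (node 3); then R_eq = V_A / (1 A).
Nodal analysis, taking node 3 as the 0 V reference.
Current source I_test pushes 1 A into node 0 and draws it out of node 3.
KCL at each unknown node (sum of currents leaving = 0; resistances in Ω):
  Node 0: (V_0 - V_1)/120 - 1 = 0
  Node 1: (V_1 - V_0)/120 + (V_1 - V_2)/1.2 + (V_1 - V_4)/7.5 = 0
  Node 2: (V_2 - V_1)/1.2 + (V_2 - 0)/1300 + (V_2 - V_4)/2700 = 0
  Node 4: (V_4 - V_1)/7.5 + (V_4 - V_2)/2700 + (V_4 - 0)/6.2 = 0
Collecting terms (coefficients in siemens):
  0.008333·V_0 - 0.008333·V_1 = 1
  0.975·V_1 - 0.008333·V_0 - 0.8333·V_2 - 0.1333·V_4 = 0
  0.8345·V_2 - 0.8333·V_1 - 0.0003704·V_4 = 0
  0.295·V_4 - 0.1333·V_1 - 0.0003704·V_2 = 0
Solving these 4 simultaneous equations (Gaussian elimination) gives:
  V_0 = 133.5 V, V_1 = 13.54 V, V_2 = 13.52 V, V_4 = 6.136 V
R_eq = V_0 / 1 A = 133.5 Ω

Final answer: 133.5 Ω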